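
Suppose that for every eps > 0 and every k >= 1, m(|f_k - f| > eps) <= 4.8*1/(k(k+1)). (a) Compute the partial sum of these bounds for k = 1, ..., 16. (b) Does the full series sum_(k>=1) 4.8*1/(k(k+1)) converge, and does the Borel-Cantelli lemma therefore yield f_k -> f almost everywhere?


Step 1: List the terms 4.8*1/(k(k+1)) for k = 1 to 16:
  k=1: 2.4
  k=2: 0.8
  k=3: 0.4
  k=4: 0.24
  k=5: 0.16
  k=6: 0.114286
  k=7: 0.085714
  k=8: 0.066667
  k=9: 0.053333
  k=10: 0.043636
  k=11: 0.036364
  k=12: 0.030769
  k=13: 0.026374
  k=14: 0.022857
  k=15: 0.02
  k=16: 0.017647
Step 2: Partial sum = 2.4 + 0.8 + 0.4 + 0.24 + 0.16 + 0.114286 + 0.085714 + 0.066667 + 0.053333 + 0.043636 + 0.036364 + 0.030769 + 0.026374 + 0.022857 + 0.02 + 0.017647
     = 4.517647
Step 3: The full series sum_(k>=1) 4.8*1/(k(k+1)) converges (telescoping series sum 1/(k(k+1)) = 1; a constant multiple of a convergent series converges).
Step 4: Fix eps > 0. Since sum_k m(|f_k - f| > eps) < infinity, the Borel-Cantelli lemma gives
        m(limsup_k {|f_k - f| > eps}) = 0, i.e. for a.e. x, |f_k(x) - f(x)| <= eps for all large k.
        Applying this with eps = 1/j for j = 1, 2, ... and intersecting the countably many full-measure sets,
        for a.e. x we get limsup_k |f_k(x) - f(x)| <= 1/j for every j, hence f_k -> f almost everywhere.
Conclusion: series converges; Borel-Cantelli yields f_k -> f a.e.


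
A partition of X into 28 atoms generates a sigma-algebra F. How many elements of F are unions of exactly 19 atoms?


Each element of F is a union of some subset of the 28 atoms.
Elements that are unions of exactly 19 atoms correspond to 19-element subsets of the 28 atoms.
Count = C(28, 19) = 28! / (19! * 9!) = 6906900.


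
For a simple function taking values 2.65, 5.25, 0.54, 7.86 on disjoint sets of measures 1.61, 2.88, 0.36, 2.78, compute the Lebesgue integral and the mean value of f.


Step 1: Integral = sum(value_i * measure_i)
= 2.65*1.61 + 5.25*2.88 + 0.54*0.36 + 7.86*2.78
= 4.2665 + 15.12 + 0.1944 + 21.8508
= 41.4317
Step 2: Total measure of domain = 1.61 + 2.88 + 0.36 + 2.78 = 7.63
Step 3: Average value = 41.4317 / 7.63 = 5.430105


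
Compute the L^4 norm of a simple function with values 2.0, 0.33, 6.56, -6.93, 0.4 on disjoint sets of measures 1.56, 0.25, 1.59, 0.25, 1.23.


Step 1: Compute |f_i|^4 for each value:
  |2.0|^4 = 16
  |0.33|^4 = 0.011859
  |6.56|^4 = 1851.890729
  |-6.93|^4 = 2306.39102
  |0.4|^4 = 0.0256
Step 2: Multiply by measures and sum:
  16 * 1.56 = 24.96
  0.011859 * 0.25 = 0.002965
  1851.890729 * 1.59 = 2944.506259
  2306.39102 * 0.25 = 576.597755
  0.0256 * 1.23 = 0.031488
Sum = 24.96 + 0.002965 + 2944.506259 + 576.597755 + 0.031488 = 3546.098467
Step 3: Take the p-th root:
||f||_4 = (3546.098467)^(1/4) = 7.716808


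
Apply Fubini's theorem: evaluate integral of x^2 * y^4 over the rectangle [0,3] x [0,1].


By Fubini's theorem, the double integral factors as a product of single integrals:
Step 1: integral_0^3 x^2 dx = [x^3/3] from 0 to 3
     = 3^3/3 = 9
Step 2: integral_0^1 y^4 dy = [y^5/5] from 0 to 1
     = 1^5/5 = 0.2
Step 3: Double integral = 9 * 0.2 = 1.8


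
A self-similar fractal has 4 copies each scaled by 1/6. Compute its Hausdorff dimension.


For a self-similar set with N copies scaled by 1/r:
dim_H = log(N)/log(r) = log(4)/log(6)
= 1.386294/1.791759
= 0.773706


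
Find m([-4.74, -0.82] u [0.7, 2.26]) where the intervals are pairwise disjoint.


For pairwise disjoint intervals, m(union) = sum of lengths.
= (-0.82 - -4.74) + (2.26 - 0.7)
= 3.92 + 1.56
= 5.48


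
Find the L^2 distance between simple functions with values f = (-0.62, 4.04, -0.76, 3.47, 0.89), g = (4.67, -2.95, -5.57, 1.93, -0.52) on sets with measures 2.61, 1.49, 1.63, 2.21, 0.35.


Step 1: Compute differences f_i - g_i:
  -0.62 - 4.67 = -5.29
  4.04 - -2.95 = 6.99
  -0.76 - -5.57 = 4.81
  3.47 - 1.93 = 1.54
  0.89 - -0.52 = 1.41
Step 2: Compute |diff|^2 * measure for each set:
  |-5.29|^2 * 2.61 = 27.9841 * 2.61 = 73.038501
  |6.99|^2 * 1.49 = 48.8601 * 1.49 = 72.801549
  |4.81|^2 * 1.63 = 23.1361 * 1.63 = 37.711843
  |1.54|^2 * 2.21 = 2.3716 * 2.21 = 5.241236
  |1.41|^2 * 0.35 = 1.9881 * 0.35 = 0.695835
Step 3: Sum = 189.488964
Step 4: ||f-g||_2 = (189.488964)^(1/2) = 13.765499


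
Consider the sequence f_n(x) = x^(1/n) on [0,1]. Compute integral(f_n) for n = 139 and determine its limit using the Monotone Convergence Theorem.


At n = 139: f_139(x) = x^(1/139).
Step 1: integral(x^(1/139), 0, 1) = [x^(1/139+1) / (1/139+1)] from 0 to 1
     = 1 / (1/139 + 1) = 1 / ((139+1)/139) = 139/(139+1)
     = 139/140 = 0.992857
Step 2: As n -> infinity, f_n(x) = x^(1/n) -> 1 for x in (0,1], and f_n is increasing in n.
By MCT, lim_n integral(f_n) = integral(lim_n f_n) = integral(1, 0, 1) = 1.
Step 3: Verify convergence: 139/140 = 0.992857 -> 1


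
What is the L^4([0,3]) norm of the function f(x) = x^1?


Step 1: ||f||_4 = (integral_0^3 |x^1|^4 dx)^(1/4)
     = (integral_0^3 x^4 dx)^(1/4)
Step 2: integral_0^3 x^4 dx = [x^5/(5)] from 0 to 3 = 3^5/5
     = 243/5 = 48.6
Step 3: ||f||_4 = (48.6)^(1/4) = 2.640335


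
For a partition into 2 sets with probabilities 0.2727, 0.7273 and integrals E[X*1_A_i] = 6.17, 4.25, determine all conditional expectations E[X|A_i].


For each cell A_i: E[X|A_i] = E[X*1_A_i] / P(A_i)
Step 1: E[X|A_1] = 6.17 / 0.2727 = 22.625596
Step 2: E[X|A_2] = 4.25 / 0.7273 = 5.843531
Verification: E[X] = sum E[X*1_A_i] = 6.17 + 4.25 = 10.42


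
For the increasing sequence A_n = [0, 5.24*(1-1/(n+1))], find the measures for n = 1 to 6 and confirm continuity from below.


By continuity of measure from below: if A_n increases to A, then m(A_n) -> m(A).
Here A = [0, 5.24], so m(A) = 5.24
Step 1: a_1 = 5.24*(1 - 1/2) = 2.62, m(A_1) = 2.62
Step 2: a_2 = 5.24*(1 - 1/3) = 3.4933, m(A_2) = 3.4933
Step 3: a_3 = 5.24*(1 - 1/4) = 3.93, m(A_3) = 3.93
Step 4: a_4 = 5.24*(1 - 1/5) = 4.192, m(A_4) = 4.192
Step 5: a_5 = 5.24*(1 - 1/6) = 4.3667, m(A_5) = 4.3667
Step 6: a_6 = 5.24*(1 - 1/7) = 4.4914, m(A_6) = 4.4914
Limit: m(A_n) -> m([0,5.24]) = 5.24


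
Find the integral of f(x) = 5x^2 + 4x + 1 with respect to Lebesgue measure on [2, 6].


The Lebesgue integral of a Riemann-integrable function agrees with the Riemann integral.
Antiderivative F(x) = (5/3)x^3 + (4/2)x^2 + 1x
F(6) = (5/3)*6^3 + (4/2)*6^2 + 1*6
     = (5/3)*216 + (4/2)*36 + 1*6
     = 360 + 72 + 6
     = 438
F(2) = 23.333333
Integral = F(6) - F(2) = 438 - 23.333333 = 414.666667


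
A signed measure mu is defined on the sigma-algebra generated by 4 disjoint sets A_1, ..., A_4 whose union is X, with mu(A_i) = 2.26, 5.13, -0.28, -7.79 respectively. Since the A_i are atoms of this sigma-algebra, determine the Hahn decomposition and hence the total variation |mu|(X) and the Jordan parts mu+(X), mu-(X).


Step 1: Every measurable set is a union of atoms (the cells / points), so a Hahn decomposition is
  obtained by grouping atoms by sign: P = union of atoms with mu > 0, N = union of the remaining atoms.
  Atoms in P (indices): 1, 2;  atoms in N (indices): 3, 4
  Positive values: 2.26, 5.13
  Negative values: -0.28, -7.79
Step 2: mu+(X) = mu(P) = sum of positive atom values = 7.39
Step 3: mu-(X) = -mu(N) = sum of |negative atom values| = 8.07
Step 4: |mu|(X) = mu+(X) + mu-(X) = 7.39 + 8.07 = 15.46


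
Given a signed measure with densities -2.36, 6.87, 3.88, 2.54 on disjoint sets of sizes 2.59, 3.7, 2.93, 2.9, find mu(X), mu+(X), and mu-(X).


Step 1: Compute signed measure on each set:
  Set 1: -2.36 * 2.59 = -6.1124
  Set 2: 6.87 * 3.7 = 25.419
  Set 3: 3.88 * 2.93 = 11.3684
  Set 4: 2.54 * 2.9 = 7.366
Step 2: Total signed measure = (-6.1124) + (25.419) + (11.3684) + (7.366)
     = 38.041
Step 3: Positive part mu+(X) = sum of positive contributions = 44.1534
Step 4: Negative part mu-(X) = |sum of negative contributions| = 6.1124


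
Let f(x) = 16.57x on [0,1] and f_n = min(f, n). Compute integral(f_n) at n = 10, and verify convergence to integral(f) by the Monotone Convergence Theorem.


f(x) = 16.57x on [0,1]; f_n(x) = min(16.57x, n). At n = 10:
Step 1: f(x) reaches 10 at x = 10/16.57 = 0.6035
Step 2: integral(f_10) = integral(16.57x, 0, 0.6035) + integral(10, 0.6035, 1)
       = 16.57*0.6035^2/2 + 10*(1 - 0.6035)
       = 3.017502 + 3.964997
       = 6.982498
Step 3: As n -> infinity, f_n increases to f, so by MCT integral(f_n) -> integral(f) = 16.57/2 = 8.285.
Convergence: integral(f_10) = 6.982498 -> 8.285 as n -> infinity


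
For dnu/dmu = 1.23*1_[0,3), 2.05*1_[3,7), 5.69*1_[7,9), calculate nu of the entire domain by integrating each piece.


Integrate each piece of the Radon-Nikodym derivative:
Step 1: integral_0^3 1.23 dx = 1.23*(3-0) = 1.23*3 = 3.69
Step 2: integral_3^7 2.05 dx = 2.05*(7-3) = 2.05*4 = 8.2
Step 3: integral_7^9 5.69 dx = 5.69*(9-7) = 5.69*2 = 11.38
Total: 3.69 + 8.2 + 11.38 = 23.27


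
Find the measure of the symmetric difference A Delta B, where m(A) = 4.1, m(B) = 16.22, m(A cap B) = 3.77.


m(A Delta B) = m(A) + m(B) - 2*m(A n B)
= 4.1 + 16.22 - 2*3.77
= 4.1 + 16.22 - 7.54
= 12.78


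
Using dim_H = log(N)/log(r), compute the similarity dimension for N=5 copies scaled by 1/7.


For a self-similar set with N copies scaled by 1/r:
dim_H = log(N)/log(r) = log(5)/log(7)
= 1.609438/1.94591
= 0.827087


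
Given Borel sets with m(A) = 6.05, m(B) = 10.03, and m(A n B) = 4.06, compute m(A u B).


By inclusion-exclusion: m(A u B) = m(A) + m(B) - m(A n B)
= 6.05 + 10.03 - 4.06
= 12.02


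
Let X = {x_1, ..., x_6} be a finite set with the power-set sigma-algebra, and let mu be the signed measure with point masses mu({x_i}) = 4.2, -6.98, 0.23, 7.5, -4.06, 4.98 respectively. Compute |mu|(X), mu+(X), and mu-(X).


Step 1: Every measurable set is a union of atoms (the cells / points), so a Hahn decomposition is
  obtained by grouping atoms by sign: P = union of atoms with mu > 0, N = union of the remaining atoms.
  Atoms in P (indices): 1, 3, 4, 6;  atoms in N (indices): 2, 5
  Positive values: 4.2, 0.23, 7.5, 4.98
  Negative values: -6.98, -4.06
Step 2: mu+(X) = mu(P) = sum of positive atom values = 16.91
Step 3: mu-(X) = -mu(N) = sum of |negative atom values| = 11.04
Step 4: |mu|(X) = mu+(X) + mu-(X) = 16.91 + 11.04 = 27.95


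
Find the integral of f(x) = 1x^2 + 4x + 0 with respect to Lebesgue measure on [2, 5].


The Lebesgue integral of a Riemann-integrable function agrees with the Riemann integral.
Antiderivative F(x) = (1/3)x^3 + (4/2)x^2 + 0x
F(5) = (1/3)*5^3 + (4/2)*5^2 + 0*5
     = (1/3)*125 + (4/2)*25 + 0*5
     = 41.666667 + 50 + 0
     = 91.666667
F(2) = 10.666667
Integral = F(5) - F(2) = 91.666667 - 10.666667 = 81


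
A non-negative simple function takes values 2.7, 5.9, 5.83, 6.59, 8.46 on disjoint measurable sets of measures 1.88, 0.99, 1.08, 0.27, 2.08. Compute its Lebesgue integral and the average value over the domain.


Step 1: Integral = sum(value_i * measure_i)
= 2.7*1.88 + 5.9*0.99 + 5.83*1.08 + 6.59*0.27 + 8.46*2.08
= 5.076 + 5.841 + 6.2964 + 1.7793 + 17.5968
= 36.5895
Step 2: Total measure of domain = 1.88 + 0.99 + 1.08 + 0.27 + 2.08 = 6.3
Step 3: Average value = 36.5895 / 6.3 = 5.807857


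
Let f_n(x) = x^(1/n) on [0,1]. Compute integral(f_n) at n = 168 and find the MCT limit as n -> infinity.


At n = 168: f_168(x) = x^(1/168).
Step 1: integral(x^(1/168), 0, 1) = [x^(1/168+1) / (1/168+1)] from 0 to 1
     = 1 / (1/168 + 1) = 1 / ((168+1)/168) = 168/(168+1)
     = 168/169 = 0.994083
Step 2: As n -> infinity, f_n(x) = x^(1/n) -> 1 for x in (0,1], and f_n is increasing in n.
By MCT, lim_n integral(f_n) = integral(lim_n f_n) = integral(1, 0, 1) = 1.
Step 3: Verify convergence: 168/169 = 0.994083 -> 1


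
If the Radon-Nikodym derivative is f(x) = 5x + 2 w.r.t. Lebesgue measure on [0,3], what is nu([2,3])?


nu(A) = integral_A (dnu/dmu) dmu = integral_2^3 (5x + 2) dx
Step 1: Antiderivative F(x) = (5/2)x^2 + 2x
Step 2: F(3) = (5/2)*3^2 + 2*3 = 22.5 + 6 = 28.5
Step 3: F(2) = (5/2)*2^2 + 2*2 = 10 + 4 = 14
Step 4: nu([2,3]) = F(3) - F(2) = 28.5 - 14 = 14.5


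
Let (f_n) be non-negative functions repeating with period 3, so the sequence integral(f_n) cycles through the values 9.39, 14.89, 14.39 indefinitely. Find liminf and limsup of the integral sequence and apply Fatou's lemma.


The sequence (integral(f_n)) is periodic with period 3, repeating the values 9.39, 14.89, 14.39 indefinitely.
Step 1: For a periodic sequence, every tail (a_m, a_(m+1), ...) contains all 3 period values infinitely often.
Step 2: Hence inf of every tail = min of the period values = min(9.39, 14.89, 14.39) = 9.39.
        liminf_n integral(f_n) = sup over m of (inf of tail from m) = 9.39.
Step 3: Similarly sup of every tail = max of the period values = 14.89.
        limsup_n integral(f_n) = 14.89.
Step 4: Fatou's lemma: integral(liminf_n f_n) <= liminf_n integral(f_n) = 9.39.
        So the integral of the pointwise liminf is at most 9.39.


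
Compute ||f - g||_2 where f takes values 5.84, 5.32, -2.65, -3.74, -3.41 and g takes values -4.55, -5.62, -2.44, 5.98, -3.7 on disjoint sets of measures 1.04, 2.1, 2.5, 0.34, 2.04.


Step 1: Compute differences f_i - g_i:
  5.84 - -4.55 = 10.39
  5.32 - -5.62 = 10.94
  -2.65 - -2.44 = -0.21
  -3.74 - 5.98 = -9.72
  -3.41 - -3.7 = 0.29
Step 2: Compute |diff|^2 * measure for each set:
  |10.39|^2 * 1.04 = 107.9521 * 1.04 = 112.270184
  |10.94|^2 * 2.1 = 119.6836 * 2.1 = 251.33556
  |-0.21|^2 * 2.5 = 0.0441 * 2.5 = 0.11025
  |-9.72|^2 * 0.34 = 94.4784 * 0.34 = 32.122656
  |0.29|^2 * 2.04 = 0.0841 * 2.04 = 0.171564
Step 3: Sum = 396.010214
Step 4: ||f-g||_2 = (396.010214)^(1/2) = 19.900005


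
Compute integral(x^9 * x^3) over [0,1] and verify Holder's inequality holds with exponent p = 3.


Step 1: Exact integral of f*g = integral(x^12, 0, 1) = 1/13
     = 0.076923
Step 2: Holder bound with p=3, q=1.5:
  ||f||_p = (integral x^27 dx)^(1/3) = (1/28)^(1/3) = 0.329317
  ||g||_q = (integral x^4.5 dx)^(1/1.5) = (1/5.5)^(1/1.5) = 0.320941
Step 3: Holder bound = ||f||_p * ||g||_q = 0.329317 * 0.320941 = 0.105691
Verification: 0.076923 <= 0.105691 (Holder holds)


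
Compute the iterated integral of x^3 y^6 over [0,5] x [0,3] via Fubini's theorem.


By Fubini's theorem, the double integral factors as a product of single integrals:
Step 1: integral_0^5 x^3 dx = [x^4/4] from 0 to 5
     = 5^4/4 = 156.25
Step 2: integral_0^3 y^6 dy = [y^7/7] from 0 to 3
     = 3^7/7 = 312.428571
Step 3: Double integral = 156.25 * 312.428571 = 48816.964286


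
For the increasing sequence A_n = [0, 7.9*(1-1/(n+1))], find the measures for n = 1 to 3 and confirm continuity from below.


By continuity of measure from below: if A_n increases to A, then m(A_n) -> m(A).
Here A = [0, 7.9], so m(A) = 7.9
Step 1: a_1 = 7.9*(1 - 1/2) = 3.95, m(A_1) = 3.95
Step 2: a_2 = 7.9*(1 - 1/3) = 5.2667, m(A_2) = 5.2667
Step 3: a_3 = 7.9*(1 - 1/4) = 5.925, m(A_3) = 5.925
Limit: m(A_n) -> m([0,7.9]) = 7.9


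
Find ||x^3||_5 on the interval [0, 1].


Step 1: ||f||_5 = (integral_0^1 |x^3|^5 dx)^(1/5)
     = (integral_0^1 x^15 dx)^(1/5)
Step 2: integral_0^1 x^15 dx = [x^16/(16)] from 0 to 1 = 1^16/16
     = 1/16 = 0.0625
Step 3: ||f||_5 = (0.0625)^(1/5) = 0.574349


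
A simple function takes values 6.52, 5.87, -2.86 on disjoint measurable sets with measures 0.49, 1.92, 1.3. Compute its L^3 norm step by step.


Step 1: Compute |f_i|^3 for each value:
  |6.52|^3 = 277.167808
  |5.87|^3 = 202.262003
  |-2.86|^3 = 23.393656
Step 2: Multiply by measures and sum:
  277.167808 * 0.49 = 135.812226
  202.262003 * 1.92 = 388.343046
  23.393656 * 1.3 = 30.411753
Sum = 135.812226 + 388.343046 + 30.411753 = 554.567024
Step 3: Take the p-th root:
||f||_3 = (554.567024)^(1/3) = 8.215828


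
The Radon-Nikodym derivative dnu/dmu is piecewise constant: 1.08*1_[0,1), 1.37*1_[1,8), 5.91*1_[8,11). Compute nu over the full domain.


Integrate each piece of the Radon-Nikodym derivative:
Step 1: integral_0^1 1.08 dx = 1.08*(1-0) = 1.08*1 = 1.08
Step 2: integral_1^8 1.37 dx = 1.37*(8-1) = 1.37*7 = 9.59
Step 3: integral_8^11 5.91 dx = 5.91*(11-8) = 5.91*3 = 17.73
Total: 1.08 + 9.59 + 17.73 = 28.4


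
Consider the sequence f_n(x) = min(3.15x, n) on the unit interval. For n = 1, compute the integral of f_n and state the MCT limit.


f(x) = 3.15x on [0,1]; f_n(x) = min(3.15x, n). At n = 1:
Step 1: f(x) reaches 1 at x = 1/3.15 = 0.31746
Step 2: integral(f_1) = integral(3.15x, 0, 0.31746) + integral(1, 0.31746, 1)
       = 3.15*0.31746^2/2 + 1*(1 - 0.31746)
       = 0.15873 + 0.68254
       = 0.84127
Step 3: As n -> infinity, f_n increases to f, so by MCT integral(f_n) -> integral(f) = 3.15/2 = 1.575.
Convergence: integral(f_1) = 0.84127 -> 1.575 as n -> infinity


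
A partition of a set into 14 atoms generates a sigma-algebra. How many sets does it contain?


Each element of the sigma-algebra is a union of some subset of the 14 atoms.
The number of such subsets is 2^14 = 16384.


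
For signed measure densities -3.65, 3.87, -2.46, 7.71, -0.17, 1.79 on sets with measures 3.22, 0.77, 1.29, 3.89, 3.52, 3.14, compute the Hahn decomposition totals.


Step 1: Compute signed measure on each set:
  Set 1: -3.65 * 3.22 = -11.753
  Set 2: 3.87 * 0.77 = 2.9799
  Set 3: -2.46 * 1.29 = -3.1734
  Set 4: 7.71 * 3.89 = 29.9919
  Set 5: -0.17 * 3.52 = -0.5984
  Set 6: 1.79 * 3.14 = 5.6206
Step 2: Total signed measure = (-11.753) + (2.9799) + (-3.1734) + (29.9919) + (-0.5984) + (5.6206)
     = 23.0676
Step 3: Positive part mu+(X) = sum of positive contributions = 38.5924
Step 4: Negative part mu-(X) = |sum of negative contributions| = 15.5248


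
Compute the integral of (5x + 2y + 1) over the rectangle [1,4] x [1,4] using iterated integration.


By Fubini, integrate in x first, then y.
Step 1: Fix y, integrate over x in [1,4]:
  integral(5x + 2y + 1, x=1..4)
  = 5*(4^2 - 1^2)/2 + (2y + 1)*(4 - 1)
  = 37.5 + (2y + 1)*3
  = 37.5 + 6y + 3
  = 40.5 + 6y
Step 2: Integrate over y in [1,4]:
  integral(40.5 + 6y, y=1..4)
  = 40.5*3 + 6*(4^2 - 1^2)/2
  = 121.5 + 45
  = 166.5


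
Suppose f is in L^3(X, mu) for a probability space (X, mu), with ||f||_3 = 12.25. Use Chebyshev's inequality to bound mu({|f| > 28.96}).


Chebyshev/Markov inequality: mu(|f| > eps) <= (||f||_p / eps)^p
Step 1: ||f||_3 / eps = 12.25 / 28.96 = 0.422997
Step 2: Raise to power p = 3:
  (0.422997)^3 = 0.075685
Step 3: Therefore mu(|f| > 28.96) <= 0.075685


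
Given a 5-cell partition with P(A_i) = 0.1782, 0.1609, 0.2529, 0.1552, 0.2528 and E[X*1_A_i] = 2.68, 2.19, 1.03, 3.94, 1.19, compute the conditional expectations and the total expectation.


For each cell A_i: E[X|A_i] = E[X*1_A_i] / P(A_i)
Step 1: E[X|A_1] = 2.68 / 0.1782 = 15.039282
Step 2: E[X|A_2] = 2.19 / 0.1609 = 13.610938
Step 3: E[X|A_3] = 1.03 / 0.2529 = 4.072756
Step 4: E[X|A_4] = 3.94 / 0.1552 = 25.386598
Step 5: E[X|A_5] = 1.19 / 0.2528 = 4.707278
Verification: E[X] = sum E[X*1_A_i] = 2.68 + 2.19 + 1.03 + 3.94 + 1.19 = 11.03


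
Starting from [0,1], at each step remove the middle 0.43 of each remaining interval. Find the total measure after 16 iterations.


Step 1: At each step, fraction remaining = 1 - 0.43 = 0.57
Step 2: After 16 steps, measure = (0.57)^16
Result = 1.241646e-04


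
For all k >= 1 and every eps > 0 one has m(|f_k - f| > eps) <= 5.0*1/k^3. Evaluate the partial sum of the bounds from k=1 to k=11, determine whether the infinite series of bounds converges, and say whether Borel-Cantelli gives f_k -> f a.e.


Step 1: List the terms 5.0*1/k^3 for k = 1 to 11:
  k=1: 5
  k=2: 0.625
  k=3: 0.185185
  k=4: 0.078125
  k=5: 0.04
  k=6: 0.023148
  k=7: 0.014577
  k=8: 0.009766
  k=9: 0.006859
  k=10: 0.005
  k=11: 0.003757
Step 2: Partial sum = 5 + 0.625 + 0.185185 + 0.078125 + 0.04 + 0.023148 + 0.014577 + 0.009766 + 0.006859 + 0.005 + 0.003757
     = 5.991417
Step 3: The full series sum_(k>=1) 5.0*1/k^3 converges (p-series with p = 3 > 1; a constant multiple of a convergent series converges).
Step 4: Fix eps > 0. Since sum_k m(|f_k - f| > eps) < infinity, the Borel-Cantelli lemma gives
        m(limsup_k {|f_k - f| > eps}) = 0, i.e. for a.e. x, |f_k(x) - f(x)| <= eps for all large k.
        Applying this with eps = 1/j for j = 1, 2, ... and intersecting the countably many full-measure sets,
        for a.e. x we get limsup_k |f_k(x) - f(x)| <= 1/j for every j, hence f_k -> f almost everywhere.
Conclusion: series converges; Borel-Cantelli yields f_k -> f a.e.


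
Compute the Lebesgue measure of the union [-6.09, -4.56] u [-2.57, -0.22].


For pairwise disjoint intervals, m(union) = sum of lengths.
= (-4.56 - -6.09) + (-0.22 - -2.57)
= 1.53 + 2.35
= 3.88


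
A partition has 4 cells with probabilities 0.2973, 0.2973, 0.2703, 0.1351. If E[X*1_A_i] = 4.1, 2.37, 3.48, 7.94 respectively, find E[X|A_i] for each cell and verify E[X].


For each cell A_i: E[X|A_i] = E[X*1_A_i] / P(A_i)
Step 1: E[X|A_1] = 4.1 / 0.2973 = 13.790784
Step 2: E[X|A_2] = 2.37 / 0.2973 = 7.971746
Step 3: E[X|A_3] = 3.48 / 0.2703 = 12.874584
Step 4: E[X|A_4] = 7.94 / 0.1351 = 58.771281
Verification: E[X] = sum E[X*1_A_i] = 4.1 + 2.37 + 3.48 + 7.94 = 17.89


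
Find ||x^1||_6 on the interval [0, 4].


Step 1: ||f||_6 = (integral_0^4 |x^1|^6 dx)^(1/6)
     = (integral_0^4 x^6 dx)^(1/6)
Step 2: integral_0^4 x^6 dx = [x^7/(7)] from 0 to 4 = 4^7/7
     = 16384/7 = 2340.571429
Step 3: ||f||_6 = (2340.571429)^(1/6) = 3.643793


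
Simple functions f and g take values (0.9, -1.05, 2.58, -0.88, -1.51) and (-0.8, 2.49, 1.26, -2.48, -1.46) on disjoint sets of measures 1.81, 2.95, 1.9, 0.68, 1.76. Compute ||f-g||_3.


Step 1: Compute differences f_i - g_i:
  0.9 - -0.8 = 1.7
  -1.05 - 2.49 = -3.54
  2.58 - 1.26 = 1.32
  -0.88 - -2.48 = 1.6
  -1.51 - -1.46 = -0.05
Step 2: Compute |diff|^3 * measure for each set:
  |1.7|^3 * 1.81 = 4.913 * 1.81 = 8.89253
  |-3.54|^3 * 2.95 = 44.361864 * 2.95 = 130.867499
  |1.32|^3 * 1.9 = 2.299968 * 1.9 = 4.369939
  |1.6|^3 * 0.68 = 4.096 * 0.68 = 2.78528
  |-0.05|^3 * 1.76 = 1.250000e-04 * 1.76 = 2.200000e-04
Step 3: Sum = 146.915468
Step 4: ||f-g||_3 = (146.915468)^(1/3) = 5.27662


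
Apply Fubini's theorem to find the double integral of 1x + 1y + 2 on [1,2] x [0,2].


By Fubini, integrate in x first, then y.
Step 1: Fix y, integrate over x in [1,2]:
  integral(1x + 1y + 2, x=1..2)
  = 1*(2^2 - 1^2)/2 + (1y + 2)*(2 - 1)
  = 1.5 + (1y + 2)*1
  = 1.5 + 1y + 2
  = 3.5 + 1y
Step 2: Integrate over y in [0,2]:
  integral(3.5 + 1y, y=0..2)
  = 3.5*2 + 1*(2^2 - 0^2)/2
  = 7 + 2
  = 9


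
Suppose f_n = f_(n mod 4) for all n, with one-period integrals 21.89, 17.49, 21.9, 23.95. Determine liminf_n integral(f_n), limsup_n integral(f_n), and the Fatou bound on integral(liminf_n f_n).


The sequence (integral(f_n)) is periodic with period 4, repeating the values 21.89, 17.49, 21.9, 23.95 indefinitely.
Step 1: For a periodic sequence, every tail (a_m, a_(m+1), ...) contains all 4 period values infinitely often.
Step 2: Hence inf of every tail = min of the period values = min(21.89, 17.49, 21.9, 23.95) = 17.49.
        liminf_n integral(f_n) = sup over m of (inf of tail from m) = 17.49.
Step 3: Similarly sup of every tail = max of the period values = 23.95.
        limsup_n integral(f_n) = 23.95.
Step 4: Fatou's lemma: integral(liminf_n f_n) <= liminf_n integral(f_n) = 17.49.
        So the integral of the pointwise liminf is at most 17.49.


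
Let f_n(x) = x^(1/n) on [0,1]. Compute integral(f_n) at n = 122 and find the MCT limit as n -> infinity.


At n = 122: f_122(x) = x^(1/122).
Step 1: integral(x^(1/122), 0, 1) = [x^(1/122+1) / (1/122+1)] from 0 to 1
     = 1 / (1/122 + 1) = 1 / ((122+1)/122) = 122/(122+1)
     = 122/123 = 0.99187
Step 2: As n -> infinity, f_n(x) = x^(1/n) -> 1 for x in (0,1], and f_n is increasing in n.
By MCT, lim_n integral(f_n) = integral(lim_n f_n) = integral(1, 0, 1) = 1.
Step 3: Verify convergence: 122/123 = 0.99187 -> 1


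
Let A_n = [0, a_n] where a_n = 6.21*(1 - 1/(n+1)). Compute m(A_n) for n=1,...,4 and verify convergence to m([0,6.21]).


By continuity of measure from below: if A_n increases to A, then m(A_n) -> m(A).
Here A = [0, 6.21], so m(A) = 6.21
Step 1: a_1 = 6.21*(1 - 1/2) = 3.105, m(A_1) = 3.105
Step 2: a_2 = 6.21*(1 - 1/3) = 4.14, m(A_2) = 4.14
Step 3: a_3 = 6.21*(1 - 1/4) = 4.6575, m(A_3) = 4.6575
Step 4: a_4 = 6.21*(1 - 1/5) = 4.968, m(A_4) = 4.968
Limit: m(A_n) -> m([0,6.21]) = 6.21


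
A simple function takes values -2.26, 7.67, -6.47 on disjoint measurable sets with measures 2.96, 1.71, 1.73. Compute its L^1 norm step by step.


Step 1: Compute |f_i|^1 for each value:
  |-2.26|^1 = 2.26
  |7.67|^1 = 7.67
  |-6.47|^1 = 6.47
Step 2: Multiply by measures and sum:
  2.26 * 2.96 = 6.6896
  7.67 * 1.71 = 13.1157
  6.47 * 1.73 = 11.1931
Sum = 6.6896 + 13.1157 + 11.1931 = 30.9984
Step 3: Take the p-th root:
||f||_1 = (30.9984)^(1/1) = 30.9984


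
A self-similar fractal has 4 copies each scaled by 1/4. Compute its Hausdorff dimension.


For a self-similar set with N copies scaled by 1/r:
dim_H = log(N)/log(r) = log(4)/log(4)
= 1.386294/1.386294
= 1


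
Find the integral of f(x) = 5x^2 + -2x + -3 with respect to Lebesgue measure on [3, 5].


The Lebesgue integral of a Riemann-integrable function agrees with the Riemann integral.
Antiderivative F(x) = (5/3)x^3 + (-2/2)x^2 + -3x
F(5) = (5/3)*5^3 + (-2/2)*5^2 + -3*5
     = (5/3)*125 + (-2/2)*25 + -3*5
     = 208.333333 + -25 + -15
     = 168.333333
F(3) = 27
Integral = F(5) - F(3) = 168.333333 - 27 = 141.333333


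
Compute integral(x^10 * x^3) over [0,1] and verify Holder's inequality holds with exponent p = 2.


Step 1: Exact integral of f*g = integral(x^13, 0, 1) = 1/14
     = 0.071429
Step 2: Holder bound with p=2, q=2:
  ||f||_p = (integral x^20 dx)^(1/2) = (1/21)^(1/2) = 0.218218
  ||g||_q = (integral x^6 dx)^(1/2) = (1/7)^(1/2) = 0.377964
Step 3: Holder bound = ||f||_p * ||g||_q = 0.218218 * 0.377964 = 0.082479
Verification: 0.071429 <= 0.082479 (Holder holds)


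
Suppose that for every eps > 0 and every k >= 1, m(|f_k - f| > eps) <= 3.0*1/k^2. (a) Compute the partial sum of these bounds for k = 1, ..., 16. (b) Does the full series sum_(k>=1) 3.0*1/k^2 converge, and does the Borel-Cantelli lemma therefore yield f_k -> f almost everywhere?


Step 1: List the terms 3.0*1/k^2 for k = 1 to 16:
  k=1: 3
  k=2: 0.75
  k=3: 0.333333
  k=4: 0.1875
  k=5: 0.12
  k=6: 0.083333
  k=7: 0.061224
  k=8: 0.046875
  k=9: 0.037037
  k=10: 0.03
  k=11: 0.024793
  k=12: 0.020833
  k=13: 0.017751
  k=14: 0.015306
  k=15: 0.013333
  k=16: 0.011719
Step 2: Partial sum = 3 + 0.75 + 0.333333 + 0.1875 + 0.12 + 0.083333 + 0.061224 + 0.046875 + 0.037037 + 0.03 + 0.024793 + 0.020833 + 0.017751 + 0.015306 + 0.013333 + 0.011719
     = 4.75304
Step 3: The full series sum_(k>=1) 3.0*1/k^2 converges (p-series with p = 2 > 1; a constant multiple of a convergent series converges).
Step 4: Fix eps > 0. Since sum_k m(|f_k - f| > eps) < infinity, the Borel-Cantelli lemma gives
        m(limsup_k {|f_k - f| > eps}) = 0, i.e. for a.e. x, |f_k(x) - f(x)| <= eps for all large k.
        Applying this with eps = 1/j for j = 1, 2, ... and intersecting the countably many full-measure sets,
        for a.e. x we get limsup_k |f_k(x) - f(x)| <= 1/j for every j, hence f_k -> f almost everywhere.
Conclusion: series converges; Borel-Cantelli yields f_k -> f a.e.


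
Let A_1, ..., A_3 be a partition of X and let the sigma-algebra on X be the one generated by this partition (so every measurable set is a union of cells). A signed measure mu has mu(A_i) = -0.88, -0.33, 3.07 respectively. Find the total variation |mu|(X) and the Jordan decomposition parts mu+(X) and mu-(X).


Step 1: Every measurable set is a union of atoms (the cells / points), so a Hahn decomposition is
  obtained by grouping atoms by sign: P = union of atoms with mu > 0, N = union of the remaining atoms.
  Atoms in P (indices): 3;  atoms in N (indices): 1, 2
  Positive values: 3.07
  Negative values: -0.88, -0.33
Step 2: mu+(X) = mu(P) = sum of positive atom values = 3.07
Step 3: mu-(X) = -mu(N) = sum of |negative atom values| = 1.21
Step 4: |mu|(X) = mu+(X) + mu-(X) = 3.07 + 1.21 = 4.28


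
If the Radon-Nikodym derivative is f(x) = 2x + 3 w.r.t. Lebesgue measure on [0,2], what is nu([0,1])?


nu(A) = integral_A (dnu/dmu) dmu = integral_0^1 (2x + 3) dx
Step 1: Antiderivative F(x) = (2/2)x^2 + 3x
Step 2: F(1) = (2/2)*1^2 + 3*1 = 1 + 3 = 4
Step 3: F(0) = (2/2)*0^2 + 3*0 = 0.0 + 0 = 0.0
Step 4: nu([0,1]) = F(1) - F(0) = 4 - 0.0 = 4


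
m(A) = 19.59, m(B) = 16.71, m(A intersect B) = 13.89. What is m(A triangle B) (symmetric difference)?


m(A Delta B) = m(A) + m(B) - 2*m(A n B)
= 19.59 + 16.71 - 2*13.89
= 19.59 + 16.71 - 27.78
= 8.52


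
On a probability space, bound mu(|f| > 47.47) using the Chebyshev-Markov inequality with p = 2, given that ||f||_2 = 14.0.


Chebyshev/Markov inequality: mu(|f| > eps) <= (||f||_p / eps)^p
Step 1: ||f||_2 / eps = 14.0 / 47.47 = 0.294923
Step 2: Raise to power p = 2:
  (0.294923)^2 = 0.08698
Step 3: Therefore mu(|f| > 47.47) <= 0.08698


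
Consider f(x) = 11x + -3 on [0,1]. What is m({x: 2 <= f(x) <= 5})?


f^(-1)([2, 5]) = {x : 2 <= 11x + -3 <= 5}
Solving: (2 - -3)/11 <= x <= (5 - -3)/11
= [0.454545, 0.727273]
Intersecting with [0,1]: [0.454545, 0.727273]
Measure = 0.727273 - 0.454545 = 0.272727


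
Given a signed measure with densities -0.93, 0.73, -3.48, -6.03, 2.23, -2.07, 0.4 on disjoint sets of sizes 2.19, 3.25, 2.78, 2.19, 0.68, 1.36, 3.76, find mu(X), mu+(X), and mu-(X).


Step 1: Compute signed measure on each set:
  Set 1: -0.93 * 2.19 = -2.0367
  Set 2: 0.73 * 3.25 = 2.3725
  Set 3: -3.48 * 2.78 = -9.6744
  Set 4: -6.03 * 2.19 = -13.2057
  Set 5: 2.23 * 0.68 = 1.5164
  Set 6: -2.07 * 1.36 = -2.8152
  Set 7: 0.4 * 3.76 = 1.504
Step 2: Total signed measure = (-2.0367) + (2.3725) + (-9.6744) + (-13.2057) + (1.5164) + (-2.8152) + (1.504)
     = -22.3391
Step 3: Positive part mu+(X) = sum of positive contributions = 5.3929
Step 4: Negative part mu-(X) = |sum of negative contributions| = 27.732


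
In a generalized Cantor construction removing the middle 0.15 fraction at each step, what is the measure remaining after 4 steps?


Step 1: At each step, fraction remaining = 1 - 0.15 = 0.85
Step 2: After 4 steps, measure = (0.85)^4
Step 3: Computing the power step by step:
  After step 1: 0.85
  After step 2: 0.7225
  After step 3: 0.614125
  After step 4: 0.522006
Result = 0.522006


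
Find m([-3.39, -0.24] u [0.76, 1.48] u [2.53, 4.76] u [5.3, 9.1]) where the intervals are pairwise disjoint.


For pairwise disjoint intervals, m(union) = sum of lengths.
= (-0.24 - -3.39) + (1.48 - 0.76) + (4.76 - 2.53) + (9.1 - 5.3)
= 3.15 + 0.72 + 2.23 + 3.8
= 9.9


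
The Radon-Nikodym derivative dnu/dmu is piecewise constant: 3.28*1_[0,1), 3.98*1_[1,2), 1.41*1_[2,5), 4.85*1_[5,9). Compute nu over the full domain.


Integrate each piece of the Radon-Nikodym derivative:
Step 1: integral_0^1 3.28 dx = 3.28*(1-0) = 3.28*1 = 3.28
Step 2: integral_1^2 3.98 dx = 3.98*(2-1) = 3.98*1 = 3.98
Step 3: integral_2^5 1.41 dx = 1.41*(5-2) = 1.41*3 = 4.23
Step 4: integral_5^9 4.85 dx = 4.85*(9-5) = 4.85*4 = 19.4
Total: 3.28 + 3.98 + 4.23 + 19.4 = 30.89


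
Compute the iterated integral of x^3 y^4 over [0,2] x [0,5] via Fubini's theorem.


By Fubini's theorem, the double integral factors as a product of single integrals:
Step 1: integral_0^2 x^3 dx = [x^4/4] from 0 to 2
     = 2^4/4 = 4
Step 2: integral_0^5 y^4 dy = [y^5/5] from 0 to 5
     = 5^5/5 = 625
Step 3: Double integral = 4 * 625 = 2500


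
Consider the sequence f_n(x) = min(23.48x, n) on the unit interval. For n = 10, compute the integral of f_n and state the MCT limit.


f(x) = 23.48x on [0,1]; f_n(x) = min(23.48x, n). At n = 10:
Step 1: f(x) reaches 10 at x = 10/23.48 = 0.425894
Step 2: integral(f_10) = integral(23.48x, 0, 0.425894) + integral(10, 0.425894, 1)
       = 23.48*0.425894^2/2 + 10*(1 - 0.425894)
       = 2.129472 + 5.741056
       = 7.870528
Step 3: As n -> infinity, f_n increases to f, so by MCT integral(f_n) -> integral(f) = 23.48/2 = 11.74.
Convergence: integral(f_10) = 7.870528 -> 11.74 as n -> infinity


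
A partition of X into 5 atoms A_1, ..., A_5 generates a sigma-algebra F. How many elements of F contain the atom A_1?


Each element of F is a union of some subset S of the 5 atoms.
The element contains A_1 iff A_1 is in S.
So we count subsets S of {A_1,...,A_5} with A_1 in S: choose freely among the other 4 atoms.
Count = 2^(5-1) = 2^4 = 16.


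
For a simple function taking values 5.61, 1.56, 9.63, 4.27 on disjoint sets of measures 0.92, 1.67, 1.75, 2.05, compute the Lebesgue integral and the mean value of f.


Step 1: Integral = sum(value_i * measure_i)
= 5.61*0.92 + 1.56*1.67 + 9.63*1.75 + 4.27*2.05
= 5.1612 + 2.6052 + 16.8525 + 8.7535
= 33.3724
Step 2: Total measure of domain = 0.92 + 1.67 + 1.75 + 2.05 = 6.39
Step 3: Average value = 33.3724 / 6.39 = 5.222598


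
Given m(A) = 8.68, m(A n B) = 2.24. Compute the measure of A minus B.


m(A \ B) = m(A) - m(A n B)
= 8.68 - 2.24
= 6.44


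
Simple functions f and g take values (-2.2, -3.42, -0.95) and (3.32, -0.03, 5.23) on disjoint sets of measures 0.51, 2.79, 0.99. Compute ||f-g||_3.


Step 1: Compute differences f_i - g_i:
  -2.2 - 3.32 = -5.52
  -3.42 - -0.03 = -3.39
  -0.95 - 5.23 = -6.18
Step 2: Compute |diff|^3 * measure for each set:
  |-5.52|^3 * 0.51 = 168.196608 * 0.51 = 85.78027
  |-3.39|^3 * 2.79 = 38.958219 * 2.79 = 108.693431
  |-6.18|^3 * 0.99 = 236.029032 * 0.99 = 233.668742
Step 3: Sum = 428.142443
Step 4: ||f-g||_3 = (428.142443)^(1/3) = 7.536958


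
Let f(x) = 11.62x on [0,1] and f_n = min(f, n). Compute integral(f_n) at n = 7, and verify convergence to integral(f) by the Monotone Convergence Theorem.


f(x) = 11.62x on [0,1]; f_n(x) = min(11.62x, n). At n = 7:
Step 1: f(x) reaches 7 at x = 7/11.62 = 0.60241
Step 2: integral(f_7) = integral(11.62x, 0, 0.60241) + integral(7, 0.60241, 1)
       = 11.62*0.60241^2/2 + 7*(1 - 0.60241)
       = 2.108434 + 2.783133
       = 4.891566
Step 3: As n -> infinity, f_n increases to f, so by MCT integral(f_n) -> integral(f) = 11.62/2 = 5.81.
Convergence: integral(f_7) = 4.891566 -> 5.81 as n -> infinity


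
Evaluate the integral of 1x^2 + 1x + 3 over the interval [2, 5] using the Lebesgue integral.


The Lebesgue integral of a Riemann-integrable function agrees with the Riemann integral.
Antiderivative F(x) = (1/3)x^3 + (1/2)x^2 + 3x
F(5) = (1/3)*5^3 + (1/2)*5^2 + 3*5
     = (1/3)*125 + (1/2)*25 + 3*5
     = 41.666667 + 12.5 + 15
     = 69.166667
F(2) = 10.666667
Integral = F(5) - F(2) = 69.166667 - 10.666667 = 58.5


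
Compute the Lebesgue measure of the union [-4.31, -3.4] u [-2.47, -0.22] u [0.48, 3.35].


For pairwise disjoint intervals, m(union) = sum of lengths.
= (-3.4 - -4.31) + (-0.22 - -2.47) + (3.35 - 0.48)
= 0.91 + 2.25 + 2.87
= 6.03


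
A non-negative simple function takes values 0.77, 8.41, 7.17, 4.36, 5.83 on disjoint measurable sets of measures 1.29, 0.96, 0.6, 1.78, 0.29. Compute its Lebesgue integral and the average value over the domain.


Step 1: Integral = sum(value_i * measure_i)
= 0.77*1.29 + 8.41*0.96 + 7.17*0.6 + 4.36*1.78 + 5.83*0.29
= 0.9933 + 8.0736 + 4.302 + 7.7608 + 1.6907
= 22.8204
Step 2: Total measure of domain = 1.29 + 0.96 + 0.6 + 1.78 + 0.29 = 4.92
Step 3: Average value = 22.8204 / 4.92 = 4.638293


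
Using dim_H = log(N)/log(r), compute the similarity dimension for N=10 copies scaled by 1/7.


For a self-similar set with N copies scaled by 1/r:
dim_H = log(N)/log(r) = log(10)/log(7)
= 2.302585/1.94591
= 1.183295


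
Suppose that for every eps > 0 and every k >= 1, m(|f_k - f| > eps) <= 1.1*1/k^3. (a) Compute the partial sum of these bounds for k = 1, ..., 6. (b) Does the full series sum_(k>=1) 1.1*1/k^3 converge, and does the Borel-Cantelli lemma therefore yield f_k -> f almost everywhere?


Step 1: List the terms 1.1*1/k^3 for k = 1 to 6:
  k=1: 1.1
  k=2: 0.1375
  k=3: 0.040741
  k=4: 0.017188
  k=5: 0.0088
  k=6: 0.005093
Step 2: Partial sum = 1.1 + 0.1375 + 0.040741 + 0.017188 + 0.0088 + 0.005093
     = 1.309321
Step 3: The full series sum_(k>=1) 1.1*1/k^3 converges (p-series with p = 3 > 1; a constant multiple of a convergent series converges).
Step 4: Fix eps > 0. Since sum_k m(|f_k - f| > eps) < infinity, the Borel-Cantelli lemma gives
        m(limsup_k {|f_k - f| > eps}) = 0, i.e. for a.e. x, |f_k(x) - f(x)| <= eps for all large k.
        Applying this with eps = 1/j for j = 1, 2, ... and intersecting the countably many full-measure sets,
        for a.e. x we get limsup_k |f_k(x) - f(x)| <= 1/j for every j, hence f_k -> f almost everywhere.
Conclusion: series converges; Borel-Cantelli yields f_k -> f a.e.


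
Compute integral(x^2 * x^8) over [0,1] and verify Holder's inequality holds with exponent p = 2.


Step 1: Exact integral of f*g = integral(x^10, 0, 1) = 1/11
     = 0.090909
Step 2: Holder bound with p=2, q=2:
  ||f||_p = (integral x^4 dx)^(1/2) = (1/5)^(1/2) = 0.447214
  ||g||_q = (integral x^16 dx)^(1/2) = (1/17)^(1/2) = 0.242536
Step 3: Holder bound = ||f||_p * ||g||_q = 0.447214 * 0.242536 = 0.108465
Verification: 0.090909 <= 0.108465 (Holder holds)


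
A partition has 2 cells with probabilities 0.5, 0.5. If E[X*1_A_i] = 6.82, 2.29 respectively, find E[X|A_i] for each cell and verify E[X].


For each cell A_i: E[X|A_i] = E[X*1_A_i] / P(A_i)
Step 1: E[X|A_1] = 6.82 / 0.5 = 13.64
Step 2: E[X|A_2] = 2.29 / 0.5 = 4.58
Verification: E[X] = sum E[X*1_A_i] = 6.82 + 2.29 = 9.11


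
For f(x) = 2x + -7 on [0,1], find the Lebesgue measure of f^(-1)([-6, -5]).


f^(-1)([-6, -5]) = {x : -6 <= 2x + -7 <= -5}
Solving: (-6 - -7)/2 <= x <= (-5 - -7)/2
= [0.5, 1]
Intersecting with [0,1]: [0.5, 1]
Measure = 1 - 0.5 = 0.5


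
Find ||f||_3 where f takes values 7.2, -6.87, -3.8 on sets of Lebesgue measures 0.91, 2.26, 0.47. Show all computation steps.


Step 1: Compute |f_i|^3 for each value:
  |7.2|^3 = 373.248
  |-6.87|^3 = 324.242703
  |-3.8|^3 = 54.872
Step 2: Multiply by measures and sum:
  373.248 * 0.91 = 339.65568
  324.242703 * 2.26 = 732.788509
  54.872 * 0.47 = 25.78984
Sum = 339.65568 + 732.788509 + 25.78984 = 1098.234029
Step 3: Take the p-th root:
||f||_3 = (1098.234029)^(1/3) = 10.317274


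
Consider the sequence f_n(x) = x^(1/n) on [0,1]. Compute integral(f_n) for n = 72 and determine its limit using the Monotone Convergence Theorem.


At n = 72: f_72(x) = x^(1/72).
Step 1: integral(x^(1/72), 0, 1) = [x^(1/72+1) / (1/72+1)] from 0 to 1
     = 1 / (1/72 + 1) = 1 / ((72+1)/72) = 72/(72+1)
     = 72/73 = 0.986301
Step 2: As n -> infinity, f_n(x) = x^(1/n) -> 1 for x in (0,1], and f_n is increasing in n.
By MCT, lim_n integral(f_n) = integral(lim_n f_n) = integral(1, 0, 1) = 1.
Step 3: Verify convergence: 72/73 = 0.986301 -> 1


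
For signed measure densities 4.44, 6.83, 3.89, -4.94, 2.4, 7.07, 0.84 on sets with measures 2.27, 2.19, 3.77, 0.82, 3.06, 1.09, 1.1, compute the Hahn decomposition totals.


Step 1: Compute signed measure on each set:
  Set 1: 4.44 * 2.27 = 10.0788
  Set 2: 6.83 * 2.19 = 14.9577
  Set 3: 3.89 * 3.77 = 14.6653
  Set 4: -4.94 * 0.82 = -4.0508
  Set 5: 2.4 * 3.06 = 7.344
  Set 6: 7.07 * 1.09 = 7.7063
  Set 7: 0.84 * 1.1 = 0.924
Step 2: Total signed measure = (10.0788) + (14.9577) + (14.6653) + (-4.0508) + (7.344) + (7.7063) + (0.924)
     = 51.6253
Step 3: Positive part mu+(X) = sum of positive contributions = 55.6761
Step 4: Negative part mu-(X) = |sum of negative contributions| = 4.0508


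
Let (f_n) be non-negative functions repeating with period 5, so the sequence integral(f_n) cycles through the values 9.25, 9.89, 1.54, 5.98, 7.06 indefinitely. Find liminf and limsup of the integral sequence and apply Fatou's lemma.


The sequence (integral(f_n)) is periodic with period 5, repeating the values 9.25, 9.89, 1.54, 5.98, 7.06 indefinitely.
Step 1: For a periodic sequence, every tail (a_m, a_(m+1), ...) contains all 5 period values infinitely often.
Step 2: Hence inf of every tail = min of the period values = min(9.25, 9.89, 1.54, 5.98, 7.06) = 1.54.
        liminf_n integral(f_n) = sup over m of (inf of tail from m) = 1.54.
Step 3: Similarly sup of every tail = max of the period values = 9.89.
        limsup_n integral(f_n) = 9.89.
Step 4: Fatou's lemma: integral(liminf_n f_n) <= liminf_n integral(f_n) = 1.54.
        So the integral of the pointwise liminf is at most 1.54.
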